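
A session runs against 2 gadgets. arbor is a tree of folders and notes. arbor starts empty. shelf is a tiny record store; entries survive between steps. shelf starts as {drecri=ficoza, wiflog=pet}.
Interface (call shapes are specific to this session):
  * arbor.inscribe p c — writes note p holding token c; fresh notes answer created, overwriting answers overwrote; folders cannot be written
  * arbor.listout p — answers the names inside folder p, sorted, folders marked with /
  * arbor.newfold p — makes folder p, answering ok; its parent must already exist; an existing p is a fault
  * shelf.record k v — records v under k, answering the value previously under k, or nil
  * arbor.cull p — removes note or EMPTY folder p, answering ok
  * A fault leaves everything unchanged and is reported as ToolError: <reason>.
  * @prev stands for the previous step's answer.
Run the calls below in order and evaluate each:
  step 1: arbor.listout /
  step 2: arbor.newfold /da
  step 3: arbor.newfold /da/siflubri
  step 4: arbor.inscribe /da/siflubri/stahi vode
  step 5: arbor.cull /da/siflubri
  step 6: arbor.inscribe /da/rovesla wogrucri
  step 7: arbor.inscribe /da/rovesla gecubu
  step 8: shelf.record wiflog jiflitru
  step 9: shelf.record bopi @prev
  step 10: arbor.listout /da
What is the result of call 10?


Answer: [rovesla, siflubri/]

Derivation:
Next I call arbor.listout on /, giving [].
Invoking arbor.newfold on /da, — result: ok.
Now I run arbor.newfold on /da/siflubri, and see ok.
I try arbor.inscribe on /da/siflubri/stahi, vode, and see created.
I use arbor.cull on /da/siflubri, which returns ToolError: not empty.
Invoking arbor.inscribe on /da/rovesla, wogrucri, and observe created.
I call arbor.inscribe on /da/rovesla, gecubu, and see overwrote.
Invoking shelf.record on wiflog, jiflitru, yielding pet.
Next I call shelf.record on bopi, @prev, and see nil.
Then arbor.listout on /da, and see [rovesla, siflubri/].


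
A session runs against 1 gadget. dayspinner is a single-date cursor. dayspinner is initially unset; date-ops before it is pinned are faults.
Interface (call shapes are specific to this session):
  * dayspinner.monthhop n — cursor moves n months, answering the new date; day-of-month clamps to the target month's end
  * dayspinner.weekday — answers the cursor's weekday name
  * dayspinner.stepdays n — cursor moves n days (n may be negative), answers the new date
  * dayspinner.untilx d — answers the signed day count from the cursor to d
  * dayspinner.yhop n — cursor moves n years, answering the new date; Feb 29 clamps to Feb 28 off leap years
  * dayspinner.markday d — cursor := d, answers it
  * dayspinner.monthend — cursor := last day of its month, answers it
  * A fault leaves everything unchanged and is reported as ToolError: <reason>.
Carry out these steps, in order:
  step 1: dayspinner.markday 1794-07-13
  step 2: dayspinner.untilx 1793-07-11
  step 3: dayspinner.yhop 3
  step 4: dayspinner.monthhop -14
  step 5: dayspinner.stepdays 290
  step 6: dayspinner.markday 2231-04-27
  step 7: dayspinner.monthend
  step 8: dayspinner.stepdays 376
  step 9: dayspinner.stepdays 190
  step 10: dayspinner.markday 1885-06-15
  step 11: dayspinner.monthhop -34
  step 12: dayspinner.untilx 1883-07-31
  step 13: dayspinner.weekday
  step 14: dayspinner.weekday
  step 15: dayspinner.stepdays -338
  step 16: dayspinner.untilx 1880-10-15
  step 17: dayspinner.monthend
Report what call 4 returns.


> markday d='1794-07-13'
:: 1794-07-13
> untilx d='1793-07-11'
:: -367
> yhop n='3'
:: 1797-07-13
> monthhop n='-14'
:: 1796-05-13
> stepdays n='290'
:: 1797-02-27
> markday d='2231-04-27'
:: 2231-04-27
> monthend
:: 2231-04-30
> stepdays n='376'
:: 2232-05-10
> stepdays n='190'
:: 2232-11-16
> markday d='1885-06-15'
:: 1885-06-15
> monthhop n='-34'
:: 1882-08-15
> untilx d='1883-07-31'
:: 350
> weekday
:: Tuesday
> weekday
:: Tuesday
> stepdays n='-338'
:: 1881-09-11
> untilx d='1880-10-15'
:: -331
> monthend
:: 1881-09-30

Answer: 1796-05-13


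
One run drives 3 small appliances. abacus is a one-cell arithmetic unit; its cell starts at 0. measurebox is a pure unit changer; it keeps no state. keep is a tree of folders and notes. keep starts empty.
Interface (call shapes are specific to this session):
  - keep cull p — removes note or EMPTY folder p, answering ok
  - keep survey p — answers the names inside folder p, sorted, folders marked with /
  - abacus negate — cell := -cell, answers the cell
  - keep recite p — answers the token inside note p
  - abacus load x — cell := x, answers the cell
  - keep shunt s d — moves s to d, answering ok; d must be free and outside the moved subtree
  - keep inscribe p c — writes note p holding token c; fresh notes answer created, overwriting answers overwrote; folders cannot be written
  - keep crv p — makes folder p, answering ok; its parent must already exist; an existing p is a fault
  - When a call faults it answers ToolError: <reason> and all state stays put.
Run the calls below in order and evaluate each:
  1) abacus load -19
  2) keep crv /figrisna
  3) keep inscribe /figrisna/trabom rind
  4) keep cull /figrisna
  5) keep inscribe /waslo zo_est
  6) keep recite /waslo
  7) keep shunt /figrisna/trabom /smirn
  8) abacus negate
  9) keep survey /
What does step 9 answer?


;; 1. abacus load(-19) : -19
;; 2. keep crv(/figrisna) : ok
;; 3. keep inscribe(/figrisna/trabom, rind) : created
;; 4. keep cull(/figrisna) : ToolError: not empty
;; 5. keep inscribe(/waslo, zo_est) : created
;; 6. keep recite(/waslo) : zo_est
;; 7. keep shunt(/figrisna/trabom, /smirn) : ok
;; 8. abacus negate() : 19
;; 9. keep survey(/) : [figrisna/, smirn, waslo]

Answer: [figrisna/, smirn, waslo]


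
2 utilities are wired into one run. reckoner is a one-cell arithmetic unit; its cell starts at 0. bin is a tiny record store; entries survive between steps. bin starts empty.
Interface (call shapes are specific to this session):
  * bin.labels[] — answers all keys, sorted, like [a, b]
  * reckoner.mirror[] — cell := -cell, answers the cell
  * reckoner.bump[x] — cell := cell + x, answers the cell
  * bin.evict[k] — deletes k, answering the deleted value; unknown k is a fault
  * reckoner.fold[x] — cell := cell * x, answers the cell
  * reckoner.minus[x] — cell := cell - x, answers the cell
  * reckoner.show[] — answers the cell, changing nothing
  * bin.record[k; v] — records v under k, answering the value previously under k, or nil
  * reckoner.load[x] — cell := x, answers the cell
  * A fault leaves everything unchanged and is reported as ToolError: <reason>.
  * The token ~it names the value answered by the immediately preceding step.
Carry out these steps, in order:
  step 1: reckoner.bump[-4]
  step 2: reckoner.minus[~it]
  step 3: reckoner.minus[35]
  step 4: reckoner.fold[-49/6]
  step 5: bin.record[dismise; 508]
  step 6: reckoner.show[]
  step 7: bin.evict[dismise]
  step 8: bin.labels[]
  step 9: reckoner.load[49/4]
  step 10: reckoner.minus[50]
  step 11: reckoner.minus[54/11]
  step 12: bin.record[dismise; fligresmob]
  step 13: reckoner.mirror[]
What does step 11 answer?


> bump x→-4
  -4
> minus x→~it
  0
> minus x→35
  -35
> fold x→-49/6
  1715/6
> record k→dismise v→508
  nil
> show
  1715/6
> evict k→dismise
  508
> labels
  []
> load x→49/4
  49/4
> minus x→50
  -151/4
> minus x→54/11
  -1877/44
> record k→dismise v→fligresmob
  nil
> mirror
  1877/44

Answer: -1877/44


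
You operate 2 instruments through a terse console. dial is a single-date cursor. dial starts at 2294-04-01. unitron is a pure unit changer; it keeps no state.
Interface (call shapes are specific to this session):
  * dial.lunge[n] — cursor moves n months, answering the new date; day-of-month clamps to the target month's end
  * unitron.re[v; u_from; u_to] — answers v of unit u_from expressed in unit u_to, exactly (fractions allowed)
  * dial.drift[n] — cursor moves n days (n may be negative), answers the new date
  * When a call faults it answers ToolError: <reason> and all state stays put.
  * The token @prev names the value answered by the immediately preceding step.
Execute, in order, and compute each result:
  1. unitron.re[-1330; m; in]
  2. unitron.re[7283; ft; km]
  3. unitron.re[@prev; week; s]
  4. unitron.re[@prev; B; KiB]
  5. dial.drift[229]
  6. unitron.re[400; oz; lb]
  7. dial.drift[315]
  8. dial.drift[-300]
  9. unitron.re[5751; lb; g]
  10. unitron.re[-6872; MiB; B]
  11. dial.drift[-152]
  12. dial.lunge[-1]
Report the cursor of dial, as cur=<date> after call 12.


Answer: cur=2294-06-02

Derivation:
CALL unitron.re[v='-1330'; u_from='m'; u_to='in']
RET  -6650000/127
CALL unitron.re[v='7283'; u_from='ft'; u_to='km']
RET  2774823/1250000
CALL unitron.re[v='@prev'; u_from='week'; u_to='s']
RET  4195532376/3125
CALL unitron.re[v='@prev'; u_from='B'; u_to='KiB']
RET  524441547/400000
CALL dial.drift[n='229']
RET  2294-11-16
CALL unitron.re[v='400'; u_from='oz'; u_to='lb']
RET  25
CALL dial.drift[n='315']
RET  2295-09-27
CALL dial.drift[n='-300']
RET  2294-12-01
CALL unitron.re[v='5751'; u_from='lb'; u_to='g']
RET  260860971987/100000
CALL unitron.re[v='-6872'; u_from='MiB'; u_to='B']
RET  -7205814272
CALL dial.drift[n='-152']
RET  2294-07-02
CALL dial.lunge[n='-1']
RET  2294-06-02


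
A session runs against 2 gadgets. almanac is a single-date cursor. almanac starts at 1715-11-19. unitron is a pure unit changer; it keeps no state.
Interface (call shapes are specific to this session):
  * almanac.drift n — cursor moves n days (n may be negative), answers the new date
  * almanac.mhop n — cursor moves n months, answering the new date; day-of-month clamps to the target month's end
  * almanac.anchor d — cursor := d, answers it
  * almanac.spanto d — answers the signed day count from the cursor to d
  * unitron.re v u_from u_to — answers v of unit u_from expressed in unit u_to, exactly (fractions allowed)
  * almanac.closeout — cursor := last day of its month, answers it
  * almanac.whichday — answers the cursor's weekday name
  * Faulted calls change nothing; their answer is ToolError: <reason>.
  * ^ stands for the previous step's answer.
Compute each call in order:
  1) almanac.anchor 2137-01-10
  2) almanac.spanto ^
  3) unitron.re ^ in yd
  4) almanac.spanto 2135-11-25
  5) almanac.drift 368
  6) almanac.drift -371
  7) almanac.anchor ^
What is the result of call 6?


·→ almanac.anchor(d=2137-01-10)
·← 2137-01-10
·→ almanac.spanto(d=^)
·← 0
·→ unitron.re(v=^, u_from=in, u_to=yd)
·← 0
·→ almanac.spanto(d=2135-11-25)
·← -412
·→ almanac.drift(n=368)
·← 2138-01-13
·→ almanac.drift(n=-371)
·← 2137-01-07
·→ almanac.anchor(d=^)
·← 2137-01-07

Answer: 2137-01-07


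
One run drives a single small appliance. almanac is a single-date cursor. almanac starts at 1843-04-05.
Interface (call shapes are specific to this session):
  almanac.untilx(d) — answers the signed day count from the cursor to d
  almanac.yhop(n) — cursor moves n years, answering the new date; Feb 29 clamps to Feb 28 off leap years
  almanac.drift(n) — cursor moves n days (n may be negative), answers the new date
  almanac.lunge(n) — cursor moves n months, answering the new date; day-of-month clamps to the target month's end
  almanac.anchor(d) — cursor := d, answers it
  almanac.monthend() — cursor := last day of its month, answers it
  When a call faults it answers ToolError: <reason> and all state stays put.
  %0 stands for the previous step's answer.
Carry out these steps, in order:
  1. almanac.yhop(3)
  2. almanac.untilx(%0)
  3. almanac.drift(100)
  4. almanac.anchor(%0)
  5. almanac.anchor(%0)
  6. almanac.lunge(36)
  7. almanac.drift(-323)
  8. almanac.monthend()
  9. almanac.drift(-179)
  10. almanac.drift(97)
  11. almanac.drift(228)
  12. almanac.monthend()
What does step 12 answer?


Answer: 1849-01-31

Derivation:
% almanac.yhop 3
:: 1846-04-05
% almanac.untilx %0
:: 0
% almanac.drift 100
:: 1846-07-14
% almanac.anchor %0
:: 1846-07-14
% almanac.anchor %0
:: 1846-07-14
% almanac.lunge 36
:: 1849-07-14
% almanac.drift -323
:: 1848-08-25
% almanac.monthend
:: 1848-08-31
% almanac.drift -179
:: 1848-03-05
% almanac.drift 97
:: 1848-06-10
% almanac.drift 228
:: 1849-01-24
% almanac.monthend
:: 1849-01-31


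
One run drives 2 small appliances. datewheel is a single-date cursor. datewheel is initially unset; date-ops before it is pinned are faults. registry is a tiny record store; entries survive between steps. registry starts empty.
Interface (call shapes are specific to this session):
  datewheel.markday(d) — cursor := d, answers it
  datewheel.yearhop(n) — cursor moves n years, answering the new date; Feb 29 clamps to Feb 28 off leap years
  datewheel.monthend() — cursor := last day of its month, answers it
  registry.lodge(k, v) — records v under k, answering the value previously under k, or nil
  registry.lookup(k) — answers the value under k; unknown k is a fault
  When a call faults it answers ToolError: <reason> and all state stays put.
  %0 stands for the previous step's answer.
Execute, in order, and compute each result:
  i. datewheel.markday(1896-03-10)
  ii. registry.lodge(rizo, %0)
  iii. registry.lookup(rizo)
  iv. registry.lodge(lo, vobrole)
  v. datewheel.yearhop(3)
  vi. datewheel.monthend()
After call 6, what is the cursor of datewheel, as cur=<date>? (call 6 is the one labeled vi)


I run datewheel.markday with d=1896-03-10: 1896-03-10.
I invoke registry.lodge with k=rizo, v=%0, and get nil.
Invoking registry.lookup with k=rizo, and get 1896-03-10.
Calling registry.lodge with k=lo, v=vobrole, and observe nil.
I invoke datewheel.yearhop with n=3, which returns 1899-03-10.
I invoke datewheel.monthend(), which returns 1899-03-31.

Answer: cur=1899-03-31


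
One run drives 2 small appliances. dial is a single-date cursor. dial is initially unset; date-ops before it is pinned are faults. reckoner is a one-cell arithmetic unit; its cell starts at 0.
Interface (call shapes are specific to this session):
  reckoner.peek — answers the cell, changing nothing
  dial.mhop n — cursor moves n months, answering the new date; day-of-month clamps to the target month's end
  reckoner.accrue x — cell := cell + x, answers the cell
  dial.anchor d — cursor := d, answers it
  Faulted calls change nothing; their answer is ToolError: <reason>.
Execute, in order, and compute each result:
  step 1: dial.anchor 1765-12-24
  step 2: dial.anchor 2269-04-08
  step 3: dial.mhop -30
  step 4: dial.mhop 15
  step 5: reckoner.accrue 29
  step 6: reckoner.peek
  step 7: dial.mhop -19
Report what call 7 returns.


;; 1. anchor(d: 1765-12-24) ~> 1765-12-24
;; 2. anchor(d: 2269-04-08) ~> 2269-04-08
;; 3. mhop(n: -30) ~> 2266-10-08
;; 4. mhop(n: 15) ~> 2268-01-08
;; 5. accrue(x: 29) ~> 29
;; 6. peek() ~> 29
;; 7. mhop(n: -19) ~> 2266-06-08

Answer: 2266-06-08


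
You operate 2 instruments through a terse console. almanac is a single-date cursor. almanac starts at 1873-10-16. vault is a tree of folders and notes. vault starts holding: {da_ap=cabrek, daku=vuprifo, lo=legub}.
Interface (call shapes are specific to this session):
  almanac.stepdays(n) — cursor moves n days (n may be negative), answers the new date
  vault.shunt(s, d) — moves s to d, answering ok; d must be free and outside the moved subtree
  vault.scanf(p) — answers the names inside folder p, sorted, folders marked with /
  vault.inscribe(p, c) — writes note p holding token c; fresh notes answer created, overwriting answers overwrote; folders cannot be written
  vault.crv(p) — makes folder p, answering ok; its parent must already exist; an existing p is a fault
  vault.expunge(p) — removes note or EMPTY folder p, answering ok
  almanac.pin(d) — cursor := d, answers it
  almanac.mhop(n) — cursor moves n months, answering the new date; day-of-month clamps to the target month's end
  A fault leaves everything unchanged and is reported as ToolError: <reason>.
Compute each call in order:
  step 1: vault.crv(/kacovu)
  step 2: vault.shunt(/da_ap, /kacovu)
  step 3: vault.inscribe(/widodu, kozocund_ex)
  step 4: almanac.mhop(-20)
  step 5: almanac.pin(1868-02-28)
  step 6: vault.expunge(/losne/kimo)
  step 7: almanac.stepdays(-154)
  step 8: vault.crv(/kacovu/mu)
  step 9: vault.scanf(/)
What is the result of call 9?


Answer: [da_ap, daku, kacovu/, lo, widodu]

Derivation:
-> vault.crv(p: /kacovu)
<- ok
-> vault.shunt(s: /da_ap, d: /kacovu)
<- ToolError: exists
-> vault.inscribe(p: /widodu, c: kozocund_ex)
<- created
-> almanac.mhop(n: -20)
<- 1872-02-16
-> almanac.pin(d: 1868-02-28)
<- 1868-02-28
-> vault.expunge(p: /losne/kimo)
<- ToolError: not found
-> almanac.stepdays(n: -154)
<- 1867-09-27
-> vault.crv(p: /kacovu/mu)
<- ok
-> vault.scanf(p: /)
<- [da_ap, daku, kacovu/, lo, widodu]


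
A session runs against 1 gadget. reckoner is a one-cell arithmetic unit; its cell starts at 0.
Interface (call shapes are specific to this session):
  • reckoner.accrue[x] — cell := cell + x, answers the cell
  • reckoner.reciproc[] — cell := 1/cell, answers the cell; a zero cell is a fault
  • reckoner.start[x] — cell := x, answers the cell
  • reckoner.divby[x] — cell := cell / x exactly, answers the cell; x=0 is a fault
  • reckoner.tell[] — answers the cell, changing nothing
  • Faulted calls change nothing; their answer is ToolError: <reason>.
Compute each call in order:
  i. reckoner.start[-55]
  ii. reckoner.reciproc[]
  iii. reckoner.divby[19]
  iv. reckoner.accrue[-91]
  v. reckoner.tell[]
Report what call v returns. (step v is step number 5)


Answer: -95096/1045

Derivation:
# 1. start(x: -55) == -55
# 2. reciproc() == -1/55
# 3. divby(x: 19) == -1/1045
# 4. accrue(x: -91) == -95096/1045
# 5. tell() == -95096/1045


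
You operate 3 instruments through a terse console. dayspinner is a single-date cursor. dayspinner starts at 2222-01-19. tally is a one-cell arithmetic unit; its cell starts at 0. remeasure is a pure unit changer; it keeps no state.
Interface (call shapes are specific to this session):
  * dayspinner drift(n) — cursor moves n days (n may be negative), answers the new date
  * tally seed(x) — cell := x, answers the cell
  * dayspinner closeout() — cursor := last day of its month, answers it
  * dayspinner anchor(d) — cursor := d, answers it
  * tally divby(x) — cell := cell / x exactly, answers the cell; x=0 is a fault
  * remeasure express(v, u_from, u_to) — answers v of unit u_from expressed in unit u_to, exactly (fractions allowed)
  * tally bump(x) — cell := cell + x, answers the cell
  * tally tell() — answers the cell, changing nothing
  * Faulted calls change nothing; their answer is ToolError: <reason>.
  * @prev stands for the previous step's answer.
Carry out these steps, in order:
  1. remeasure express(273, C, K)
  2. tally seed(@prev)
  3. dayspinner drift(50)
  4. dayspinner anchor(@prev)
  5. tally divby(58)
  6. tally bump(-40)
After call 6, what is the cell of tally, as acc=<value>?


~$ remeasure express v=273 u_from=C u_to=K
:: 10923/20
~$ tally seed x=@prev
:: 10923/20
~$ dayspinner drift n=50
:: 2222-03-10
~$ dayspinner anchor d=@prev
:: 2222-03-10
~$ tally divby x=58
:: 10923/1160
~$ tally bump x=-40
:: -35477/1160

Answer: acc=-35477/1160


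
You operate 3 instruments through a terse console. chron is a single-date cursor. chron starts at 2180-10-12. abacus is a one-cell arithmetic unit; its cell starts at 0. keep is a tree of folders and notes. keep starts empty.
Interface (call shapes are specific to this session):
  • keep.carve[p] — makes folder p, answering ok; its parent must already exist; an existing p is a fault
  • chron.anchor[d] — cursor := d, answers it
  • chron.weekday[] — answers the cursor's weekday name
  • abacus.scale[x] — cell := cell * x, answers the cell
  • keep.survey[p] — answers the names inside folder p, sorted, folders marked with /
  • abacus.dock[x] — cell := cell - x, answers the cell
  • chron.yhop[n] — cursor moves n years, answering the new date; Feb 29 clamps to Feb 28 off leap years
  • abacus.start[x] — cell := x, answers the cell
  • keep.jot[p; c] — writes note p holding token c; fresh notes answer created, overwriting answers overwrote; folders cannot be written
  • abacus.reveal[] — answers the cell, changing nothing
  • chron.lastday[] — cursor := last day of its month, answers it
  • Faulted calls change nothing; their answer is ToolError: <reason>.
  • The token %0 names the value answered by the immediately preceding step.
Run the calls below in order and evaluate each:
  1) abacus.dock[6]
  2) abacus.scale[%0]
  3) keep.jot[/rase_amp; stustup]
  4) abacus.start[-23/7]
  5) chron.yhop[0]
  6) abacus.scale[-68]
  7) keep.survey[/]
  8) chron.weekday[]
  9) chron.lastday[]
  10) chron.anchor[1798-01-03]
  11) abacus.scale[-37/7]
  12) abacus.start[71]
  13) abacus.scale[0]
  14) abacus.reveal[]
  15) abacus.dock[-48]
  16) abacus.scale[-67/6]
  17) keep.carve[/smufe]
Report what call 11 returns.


Do: dock[x=6]
See: -6
Do: scale[x=%0]
See: 36
Do: jot[p=/rase_amp; c=stustup]
See: created
Do: start[x=-23/7]
See: -23/7
Do: yhop[n=0]
See: 2180-10-12
Do: scale[x=-68]
See: 1564/7
Do: survey[p=/]
See: [rase_amp]
Do: weekday[]
See: Thursday
Do: lastday[]
See: 2180-10-31
Do: anchor[d=1798-01-03]
See: 1798-01-03
Do: scale[x=-37/7]
See: -57868/49
Do: start[x=71]
See: 71
Do: scale[x=0]
See: 0
Do: reveal[]
See: 0
Do: dock[x=-48]
See: 48
Do: scale[x=-67/6]
See: -536
Do: carve[p=/smufe]
See: ok

Answer: -57868/49


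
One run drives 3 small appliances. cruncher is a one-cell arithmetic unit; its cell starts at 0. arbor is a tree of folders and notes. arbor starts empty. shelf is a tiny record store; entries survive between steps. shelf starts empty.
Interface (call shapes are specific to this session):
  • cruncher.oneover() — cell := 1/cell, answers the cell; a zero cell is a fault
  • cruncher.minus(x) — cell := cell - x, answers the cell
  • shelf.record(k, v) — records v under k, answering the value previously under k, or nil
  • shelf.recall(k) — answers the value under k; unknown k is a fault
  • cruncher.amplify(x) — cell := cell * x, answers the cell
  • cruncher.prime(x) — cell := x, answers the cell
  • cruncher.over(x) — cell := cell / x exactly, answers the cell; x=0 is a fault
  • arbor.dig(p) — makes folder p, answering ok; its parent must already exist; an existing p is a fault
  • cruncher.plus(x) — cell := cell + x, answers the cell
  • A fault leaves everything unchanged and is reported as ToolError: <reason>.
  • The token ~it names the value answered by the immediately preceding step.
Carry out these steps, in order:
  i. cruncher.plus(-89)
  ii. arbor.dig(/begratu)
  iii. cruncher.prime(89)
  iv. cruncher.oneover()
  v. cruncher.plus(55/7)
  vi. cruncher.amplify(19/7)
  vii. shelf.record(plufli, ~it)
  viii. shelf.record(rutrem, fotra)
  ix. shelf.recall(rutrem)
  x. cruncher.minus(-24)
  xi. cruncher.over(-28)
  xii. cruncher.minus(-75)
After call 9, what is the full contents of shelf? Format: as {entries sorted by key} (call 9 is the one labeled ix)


> plus x=-89
  -89
> dig p=/begratu
  ok
> prime x=89
  89
> oneover
  1/89
> plus x=55/7
  4902/623
> amplify x=19/7
  93138/4361
> record k=plufli v=~it
  nil
> record k=rutrem v=fotra
  nil
> recall k=rutrem
  fotra
> minus x=-24
  197802/4361
> over x=-28
  -98901/61054
> minus x=-75
  4480149/61054

Answer: {plufli=93138/4361, rutrem=fotra}


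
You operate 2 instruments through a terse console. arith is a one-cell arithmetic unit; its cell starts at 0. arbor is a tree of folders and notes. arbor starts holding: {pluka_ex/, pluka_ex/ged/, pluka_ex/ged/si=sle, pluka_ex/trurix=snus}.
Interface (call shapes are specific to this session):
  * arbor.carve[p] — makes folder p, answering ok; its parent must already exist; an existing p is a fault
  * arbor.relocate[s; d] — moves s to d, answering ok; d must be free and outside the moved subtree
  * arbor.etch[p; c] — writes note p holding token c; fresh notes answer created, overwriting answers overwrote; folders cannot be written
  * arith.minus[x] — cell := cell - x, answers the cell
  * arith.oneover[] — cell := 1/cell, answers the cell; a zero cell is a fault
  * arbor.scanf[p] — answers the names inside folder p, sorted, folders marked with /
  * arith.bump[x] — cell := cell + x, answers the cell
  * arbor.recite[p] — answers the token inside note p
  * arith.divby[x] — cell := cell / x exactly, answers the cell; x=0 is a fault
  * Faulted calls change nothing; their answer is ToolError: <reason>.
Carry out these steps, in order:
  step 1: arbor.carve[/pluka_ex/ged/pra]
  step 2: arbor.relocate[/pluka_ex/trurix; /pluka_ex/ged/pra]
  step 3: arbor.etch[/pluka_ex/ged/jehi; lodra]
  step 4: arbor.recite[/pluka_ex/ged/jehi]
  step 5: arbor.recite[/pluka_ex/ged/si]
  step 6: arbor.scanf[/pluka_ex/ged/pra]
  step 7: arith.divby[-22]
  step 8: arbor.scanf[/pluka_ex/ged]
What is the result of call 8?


Answer: [jehi, pra/, si]

Derivation:
Act: carve[p→/pluka_ex/ged/pra]
Obs: ok
Act: relocate[s→/pluka_ex/trurix; d→/pluka_ex/ged/pra]
Obs: ToolError: exists
Act: etch[p→/pluka_ex/ged/jehi; c→lodra]
Obs: created
Act: recite[p→/pluka_ex/ged/jehi]
Obs: lodra
Act: recite[p→/pluka_ex/ged/si]
Obs: sle
Act: scanf[p→/pluka_ex/ged/pra]
Obs: []
Act: divby[x→-22]
Obs: 0
Act: scanf[p→/pluka_ex/ged]
Obs: [jehi, pra/, si]


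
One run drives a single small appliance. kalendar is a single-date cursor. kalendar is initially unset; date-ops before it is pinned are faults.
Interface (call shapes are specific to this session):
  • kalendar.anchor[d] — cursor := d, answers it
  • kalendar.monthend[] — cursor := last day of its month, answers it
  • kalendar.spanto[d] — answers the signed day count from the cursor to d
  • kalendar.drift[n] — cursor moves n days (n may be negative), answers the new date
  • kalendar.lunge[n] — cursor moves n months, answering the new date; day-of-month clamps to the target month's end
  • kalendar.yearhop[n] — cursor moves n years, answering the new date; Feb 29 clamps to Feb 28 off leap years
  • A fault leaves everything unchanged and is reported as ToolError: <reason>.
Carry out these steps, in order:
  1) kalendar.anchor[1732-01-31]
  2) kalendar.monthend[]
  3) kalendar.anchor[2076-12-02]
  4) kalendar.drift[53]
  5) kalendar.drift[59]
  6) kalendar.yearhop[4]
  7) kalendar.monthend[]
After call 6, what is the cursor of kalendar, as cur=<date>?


Answer: cur=2081-03-24

Derivation:
$ kalendar.anchor d→1732-01-31
  1732-01-31
$ kalendar.monthend
  1732-01-31
$ kalendar.anchor d→2076-12-02
  2076-12-02
$ kalendar.drift n→53
  2077-01-24
$ kalendar.drift n→59
  2077-03-24
$ kalendar.yearhop n→4
  2081-03-24
$ kalendar.monthend
  2081-03-31


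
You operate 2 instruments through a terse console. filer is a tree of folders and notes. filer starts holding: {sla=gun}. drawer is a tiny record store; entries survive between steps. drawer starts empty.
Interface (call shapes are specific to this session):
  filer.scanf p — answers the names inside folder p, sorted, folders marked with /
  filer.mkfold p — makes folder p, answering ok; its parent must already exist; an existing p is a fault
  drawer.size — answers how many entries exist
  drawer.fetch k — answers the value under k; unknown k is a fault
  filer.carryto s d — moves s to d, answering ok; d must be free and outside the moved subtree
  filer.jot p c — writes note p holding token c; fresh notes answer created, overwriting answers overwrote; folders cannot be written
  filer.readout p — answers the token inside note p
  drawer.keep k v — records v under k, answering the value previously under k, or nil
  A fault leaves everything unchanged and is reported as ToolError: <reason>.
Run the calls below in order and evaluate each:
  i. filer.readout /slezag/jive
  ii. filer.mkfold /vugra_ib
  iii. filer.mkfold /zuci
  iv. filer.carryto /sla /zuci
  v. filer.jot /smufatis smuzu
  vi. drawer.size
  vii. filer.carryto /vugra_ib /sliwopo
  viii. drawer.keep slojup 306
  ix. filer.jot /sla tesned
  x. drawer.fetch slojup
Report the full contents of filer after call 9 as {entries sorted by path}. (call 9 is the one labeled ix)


[in] readout /slezag/jive
:: ToolError: not found
[in] mkfold /vugra_ib
:: ok
[in] mkfold /zuci
:: ok
[in] carryto /sla /zuci
:: ToolError: exists
[in] jot /smufatis smuzu
:: created
[in] size
:: 0
[in] carryto /vugra_ib /sliwopo
:: ok
[in] keep slojup 306
:: nil
[in] jot /sla tesned
:: overwrote
[in] fetch slojup
:: 306

Answer: {sla=tesned, sliwopo/, smufatis=smuzu, zuci/}


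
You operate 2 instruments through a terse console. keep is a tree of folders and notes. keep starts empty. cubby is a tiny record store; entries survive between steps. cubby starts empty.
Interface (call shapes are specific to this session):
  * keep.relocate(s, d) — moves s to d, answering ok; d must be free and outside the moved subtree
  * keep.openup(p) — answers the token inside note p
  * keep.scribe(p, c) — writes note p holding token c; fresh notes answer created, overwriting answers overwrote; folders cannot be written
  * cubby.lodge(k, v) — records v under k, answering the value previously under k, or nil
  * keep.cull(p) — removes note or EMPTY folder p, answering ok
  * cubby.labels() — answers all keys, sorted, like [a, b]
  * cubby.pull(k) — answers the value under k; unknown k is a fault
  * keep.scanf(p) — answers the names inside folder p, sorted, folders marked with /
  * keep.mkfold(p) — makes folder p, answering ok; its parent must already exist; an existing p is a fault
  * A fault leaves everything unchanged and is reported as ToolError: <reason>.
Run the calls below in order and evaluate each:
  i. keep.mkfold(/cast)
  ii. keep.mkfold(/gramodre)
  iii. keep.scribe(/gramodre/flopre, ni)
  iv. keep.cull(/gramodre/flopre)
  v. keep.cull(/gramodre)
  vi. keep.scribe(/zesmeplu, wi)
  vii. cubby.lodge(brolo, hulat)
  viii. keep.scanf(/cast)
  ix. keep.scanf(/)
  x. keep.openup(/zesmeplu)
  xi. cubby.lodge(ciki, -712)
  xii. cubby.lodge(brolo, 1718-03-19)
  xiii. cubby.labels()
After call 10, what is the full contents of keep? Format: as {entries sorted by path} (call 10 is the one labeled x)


;; 1. mkfold(p→/cast) -> ok
;; 2. mkfold(p→/gramodre) -> ok
;; 3. scribe(p→/gramodre/flopre, c→ni) -> created
;; 4. cull(p→/gramodre/flopre) -> ok
;; 5. cull(p→/gramodre) -> ok
;; 6. scribe(p→/zesmeplu, c→wi) -> created
;; 7. lodge(k→brolo, v→hulat) -> nil
;; 8. scanf(p→/cast) -> []
;; 9. scanf(p→/) -> [cast/, zesmeplu]
;; 10. openup(p→/zesmeplu) -> wi
;; 11. lodge(k→ciki, v→-712) -> nil
;; 12. lodge(k→brolo, v→1718-03-19) -> hulat
;; 13. labels() -> [brolo, ciki]

Answer: {cast/, zesmeplu=wi}


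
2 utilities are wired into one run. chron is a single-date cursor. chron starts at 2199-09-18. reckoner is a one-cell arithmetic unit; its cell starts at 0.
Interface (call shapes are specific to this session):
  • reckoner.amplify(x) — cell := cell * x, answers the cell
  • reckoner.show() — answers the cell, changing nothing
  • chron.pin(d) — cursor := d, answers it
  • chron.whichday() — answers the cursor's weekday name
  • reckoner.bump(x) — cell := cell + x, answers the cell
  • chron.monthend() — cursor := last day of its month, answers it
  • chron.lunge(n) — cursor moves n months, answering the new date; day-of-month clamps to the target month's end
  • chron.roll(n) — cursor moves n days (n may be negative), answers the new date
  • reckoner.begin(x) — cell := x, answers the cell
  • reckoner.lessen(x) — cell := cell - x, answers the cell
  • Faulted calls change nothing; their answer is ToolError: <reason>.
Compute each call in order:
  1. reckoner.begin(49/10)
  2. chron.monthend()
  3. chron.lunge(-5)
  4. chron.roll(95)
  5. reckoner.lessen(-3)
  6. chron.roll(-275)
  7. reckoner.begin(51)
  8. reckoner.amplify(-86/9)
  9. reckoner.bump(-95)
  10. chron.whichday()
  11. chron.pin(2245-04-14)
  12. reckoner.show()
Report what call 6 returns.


>> reckoner.begin(x→49/10)
<< 49/10
>> chron.monthend()
<< 2199-09-30
>> chron.lunge(n→-5)
<< 2199-04-30
>> chron.roll(n→95)
<< 2199-08-03
>> reckoner.lessen(x→-3)
<< 79/10
>> chron.roll(n→-275)
<< 2198-11-01
>> reckoner.begin(x→51)
<< 51
>> reckoner.amplify(x→-86/9)
<< -1462/3
>> reckoner.bump(x→-95)
<< -1747/3
>> chron.whichday()
<< Thursday
>> chron.pin(d→2245-04-14)
<< 2245-04-14
>> reckoner.show()
<< -1747/3

Answer: 2198-11-01


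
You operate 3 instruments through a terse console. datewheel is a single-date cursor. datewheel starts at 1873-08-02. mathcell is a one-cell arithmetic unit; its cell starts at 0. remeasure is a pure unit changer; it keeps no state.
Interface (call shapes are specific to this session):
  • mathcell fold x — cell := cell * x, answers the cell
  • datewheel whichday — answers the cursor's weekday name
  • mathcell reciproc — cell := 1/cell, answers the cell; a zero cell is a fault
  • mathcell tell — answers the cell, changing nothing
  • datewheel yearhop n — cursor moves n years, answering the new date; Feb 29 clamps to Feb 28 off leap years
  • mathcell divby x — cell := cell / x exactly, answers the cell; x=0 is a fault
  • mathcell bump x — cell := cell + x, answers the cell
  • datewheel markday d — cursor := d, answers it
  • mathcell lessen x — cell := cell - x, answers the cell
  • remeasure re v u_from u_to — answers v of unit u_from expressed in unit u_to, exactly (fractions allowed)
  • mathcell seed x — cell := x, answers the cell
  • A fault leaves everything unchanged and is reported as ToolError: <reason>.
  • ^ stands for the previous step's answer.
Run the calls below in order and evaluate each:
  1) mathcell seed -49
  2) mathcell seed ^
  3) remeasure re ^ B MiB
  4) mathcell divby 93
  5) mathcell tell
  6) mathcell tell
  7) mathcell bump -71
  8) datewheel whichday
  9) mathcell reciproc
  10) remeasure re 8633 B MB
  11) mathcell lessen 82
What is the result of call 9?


# mathcell seed(-49) => -49
# mathcell seed(^) => -49
# remeasure re(^, B, MiB) => -49/1048576
# mathcell divby(93) => -49/93
# mathcell tell() => -49/93
# mathcell tell() => -49/93
# mathcell bump(-71) => -6652/93
# datewheel whichday() => Saturday
# mathcell reciproc() => -93/6652
# remeasure re(8633, B, MB) => 8633/1000000
# mathcell lessen(82) => -545557/6652

Answer: -93/6652


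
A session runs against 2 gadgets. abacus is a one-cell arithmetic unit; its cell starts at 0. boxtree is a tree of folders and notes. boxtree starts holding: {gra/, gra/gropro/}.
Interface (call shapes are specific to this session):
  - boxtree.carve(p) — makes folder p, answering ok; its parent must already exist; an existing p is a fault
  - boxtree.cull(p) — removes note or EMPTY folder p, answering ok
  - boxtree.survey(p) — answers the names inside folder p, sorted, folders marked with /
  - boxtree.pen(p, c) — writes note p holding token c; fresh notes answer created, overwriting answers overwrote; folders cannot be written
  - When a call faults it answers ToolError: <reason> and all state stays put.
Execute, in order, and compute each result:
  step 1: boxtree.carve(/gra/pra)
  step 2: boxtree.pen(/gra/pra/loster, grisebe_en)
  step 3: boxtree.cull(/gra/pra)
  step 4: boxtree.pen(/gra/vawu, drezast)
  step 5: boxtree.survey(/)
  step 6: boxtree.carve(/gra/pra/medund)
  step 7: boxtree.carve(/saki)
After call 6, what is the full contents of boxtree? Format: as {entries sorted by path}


Answer: {gra/, gra/gropro/, gra/pra/, gra/pra/loster=grisebe_en, gra/pra/medund/, gra/vawu=drezast}

Derivation:
→ boxtree.carve(/gra/pra)
← ok
→ boxtree.pen(/gra/pra/loster, grisebe_en)
← created
→ boxtree.cull(/gra/pra)
← ToolError: not empty
→ boxtree.pen(/gra/vawu, drezast)
← created
→ boxtree.survey(/)
← [gra/]
→ boxtree.carve(/gra/pra/medund)
← ok
→ boxtree.carve(/saki)
← ok


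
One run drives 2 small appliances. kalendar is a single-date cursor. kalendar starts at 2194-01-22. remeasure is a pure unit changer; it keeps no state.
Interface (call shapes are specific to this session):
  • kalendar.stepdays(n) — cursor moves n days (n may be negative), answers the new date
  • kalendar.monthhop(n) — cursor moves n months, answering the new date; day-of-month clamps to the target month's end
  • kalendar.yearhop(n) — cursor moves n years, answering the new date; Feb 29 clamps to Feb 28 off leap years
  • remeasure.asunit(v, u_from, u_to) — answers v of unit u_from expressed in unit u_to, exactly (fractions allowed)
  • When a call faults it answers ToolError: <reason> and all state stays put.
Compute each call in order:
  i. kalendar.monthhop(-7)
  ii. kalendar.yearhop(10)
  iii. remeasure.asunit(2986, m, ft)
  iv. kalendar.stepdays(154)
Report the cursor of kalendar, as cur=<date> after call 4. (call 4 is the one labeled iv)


$ kalendar.monthhop n: -7
[out] 2193-06-22
$ kalendar.yearhop n: 10
[out] 2203-06-22
$ remeasure.asunit v: 2986 u_from: m u_to: ft
[out] 3732500/381
$ kalendar.stepdays n: 154
[out] 2203-11-23

Answer: cur=2203-11-23


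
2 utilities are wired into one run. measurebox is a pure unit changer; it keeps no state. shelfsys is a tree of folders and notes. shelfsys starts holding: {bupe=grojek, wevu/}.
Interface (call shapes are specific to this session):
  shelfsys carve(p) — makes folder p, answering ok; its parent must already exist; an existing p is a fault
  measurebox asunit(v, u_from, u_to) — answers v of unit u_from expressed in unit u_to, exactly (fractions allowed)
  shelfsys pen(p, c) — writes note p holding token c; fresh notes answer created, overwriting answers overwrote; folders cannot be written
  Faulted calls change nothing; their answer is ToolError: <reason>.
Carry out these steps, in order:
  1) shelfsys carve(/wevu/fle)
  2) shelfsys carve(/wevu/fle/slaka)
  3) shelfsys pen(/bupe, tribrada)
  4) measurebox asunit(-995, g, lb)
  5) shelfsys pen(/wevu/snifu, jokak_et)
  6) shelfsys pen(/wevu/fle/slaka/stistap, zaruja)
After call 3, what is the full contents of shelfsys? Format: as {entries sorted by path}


Answer: {bupe=tribrada, wevu/, wevu/fle/, wevu/fle/slaka/}

Derivation:
>>> shelfsys carve p→/wevu/fle
  ok
>>> shelfsys carve p→/wevu/fle/slaka
  ok
>>> shelfsys pen p→/bupe c→tribrada
  overwrote
>>> measurebox asunit v→-995 u_from→g u_to→lb
  -99500000/45359237
>>> shelfsys pen p→/wevu/snifu c→jokak_et
  created
>>> shelfsys pen p→/wevu/fle/slaka/stistap c→zaruja
  created


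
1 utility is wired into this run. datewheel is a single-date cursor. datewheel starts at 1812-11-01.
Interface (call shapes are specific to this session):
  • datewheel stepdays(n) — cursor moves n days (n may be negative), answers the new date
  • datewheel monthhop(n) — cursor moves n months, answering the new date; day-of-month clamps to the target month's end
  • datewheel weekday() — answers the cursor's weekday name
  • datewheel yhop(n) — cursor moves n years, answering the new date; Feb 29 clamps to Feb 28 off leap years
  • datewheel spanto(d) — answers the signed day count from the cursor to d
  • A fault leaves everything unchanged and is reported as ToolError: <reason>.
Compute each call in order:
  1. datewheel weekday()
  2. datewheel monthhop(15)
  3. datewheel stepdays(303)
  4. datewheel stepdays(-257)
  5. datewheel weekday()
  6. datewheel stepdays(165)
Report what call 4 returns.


% 1. datewheel weekday() == Sunday
% 2. datewheel monthhop(n: 15) == 1814-02-01
% 3. datewheel stepdays(n: 303) == 1814-12-01
% 4. datewheel stepdays(n: -257) == 1814-03-19
% 5. datewheel weekday() == Saturday
% 6. datewheel stepdays(n: 165) == 1814-08-31

Answer: 1814-03-19


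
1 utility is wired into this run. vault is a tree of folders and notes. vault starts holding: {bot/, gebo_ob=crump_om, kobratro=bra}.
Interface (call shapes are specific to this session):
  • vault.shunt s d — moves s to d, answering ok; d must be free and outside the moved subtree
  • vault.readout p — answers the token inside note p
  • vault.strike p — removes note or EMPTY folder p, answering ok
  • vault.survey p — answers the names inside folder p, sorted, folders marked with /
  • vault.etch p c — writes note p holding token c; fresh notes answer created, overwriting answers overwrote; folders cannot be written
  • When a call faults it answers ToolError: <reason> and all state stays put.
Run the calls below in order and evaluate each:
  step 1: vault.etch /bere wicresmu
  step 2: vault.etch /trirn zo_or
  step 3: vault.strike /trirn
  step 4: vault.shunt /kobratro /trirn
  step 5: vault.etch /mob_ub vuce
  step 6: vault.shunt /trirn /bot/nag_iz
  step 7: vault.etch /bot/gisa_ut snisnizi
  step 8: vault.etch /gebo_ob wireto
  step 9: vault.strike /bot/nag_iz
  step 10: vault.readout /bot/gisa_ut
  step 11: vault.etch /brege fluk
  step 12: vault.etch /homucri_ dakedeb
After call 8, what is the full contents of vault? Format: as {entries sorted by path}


Answer: {bere=wicresmu, bot/, bot/gisa_ut=snisnizi, bot/nag_iz=bra, gebo_ob=wireto, mob_ub=vuce}

Derivation:
I invoke vault.etch passing p→/bere, c→wicresmu, — result: created.
Now I run vault.etch passing p→/trirn, c→zo_or, which returns created.
Invoking vault.strike passing p→/trirn, and get ok.
I try vault.shunt passing s→/kobratro, d→/trirn, which returns ok.
I run vault.etch passing p→/mob_ub, c→vuce, and get created.
Then vault.shunt passing s→/trirn, d→/bot/nag_iz, which returns ok.
Invoking vault.etch passing p→/bot/gisa_ut, c→snisnizi, giving created.
I run vault.etch passing p→/gebo_ob, c→wireto, yielding overwrote.
Calling vault.strike passing p→/bot/nag_iz, and see ok.
Now I run vault.readout passing p→/bot/gisa_ut, giving snisnizi.
I invoke vault.etch passing p→/brege, c→fluk, yielding created.
Calling vault.etch passing p→/homucri_, c→dakedeb, and observe created.
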